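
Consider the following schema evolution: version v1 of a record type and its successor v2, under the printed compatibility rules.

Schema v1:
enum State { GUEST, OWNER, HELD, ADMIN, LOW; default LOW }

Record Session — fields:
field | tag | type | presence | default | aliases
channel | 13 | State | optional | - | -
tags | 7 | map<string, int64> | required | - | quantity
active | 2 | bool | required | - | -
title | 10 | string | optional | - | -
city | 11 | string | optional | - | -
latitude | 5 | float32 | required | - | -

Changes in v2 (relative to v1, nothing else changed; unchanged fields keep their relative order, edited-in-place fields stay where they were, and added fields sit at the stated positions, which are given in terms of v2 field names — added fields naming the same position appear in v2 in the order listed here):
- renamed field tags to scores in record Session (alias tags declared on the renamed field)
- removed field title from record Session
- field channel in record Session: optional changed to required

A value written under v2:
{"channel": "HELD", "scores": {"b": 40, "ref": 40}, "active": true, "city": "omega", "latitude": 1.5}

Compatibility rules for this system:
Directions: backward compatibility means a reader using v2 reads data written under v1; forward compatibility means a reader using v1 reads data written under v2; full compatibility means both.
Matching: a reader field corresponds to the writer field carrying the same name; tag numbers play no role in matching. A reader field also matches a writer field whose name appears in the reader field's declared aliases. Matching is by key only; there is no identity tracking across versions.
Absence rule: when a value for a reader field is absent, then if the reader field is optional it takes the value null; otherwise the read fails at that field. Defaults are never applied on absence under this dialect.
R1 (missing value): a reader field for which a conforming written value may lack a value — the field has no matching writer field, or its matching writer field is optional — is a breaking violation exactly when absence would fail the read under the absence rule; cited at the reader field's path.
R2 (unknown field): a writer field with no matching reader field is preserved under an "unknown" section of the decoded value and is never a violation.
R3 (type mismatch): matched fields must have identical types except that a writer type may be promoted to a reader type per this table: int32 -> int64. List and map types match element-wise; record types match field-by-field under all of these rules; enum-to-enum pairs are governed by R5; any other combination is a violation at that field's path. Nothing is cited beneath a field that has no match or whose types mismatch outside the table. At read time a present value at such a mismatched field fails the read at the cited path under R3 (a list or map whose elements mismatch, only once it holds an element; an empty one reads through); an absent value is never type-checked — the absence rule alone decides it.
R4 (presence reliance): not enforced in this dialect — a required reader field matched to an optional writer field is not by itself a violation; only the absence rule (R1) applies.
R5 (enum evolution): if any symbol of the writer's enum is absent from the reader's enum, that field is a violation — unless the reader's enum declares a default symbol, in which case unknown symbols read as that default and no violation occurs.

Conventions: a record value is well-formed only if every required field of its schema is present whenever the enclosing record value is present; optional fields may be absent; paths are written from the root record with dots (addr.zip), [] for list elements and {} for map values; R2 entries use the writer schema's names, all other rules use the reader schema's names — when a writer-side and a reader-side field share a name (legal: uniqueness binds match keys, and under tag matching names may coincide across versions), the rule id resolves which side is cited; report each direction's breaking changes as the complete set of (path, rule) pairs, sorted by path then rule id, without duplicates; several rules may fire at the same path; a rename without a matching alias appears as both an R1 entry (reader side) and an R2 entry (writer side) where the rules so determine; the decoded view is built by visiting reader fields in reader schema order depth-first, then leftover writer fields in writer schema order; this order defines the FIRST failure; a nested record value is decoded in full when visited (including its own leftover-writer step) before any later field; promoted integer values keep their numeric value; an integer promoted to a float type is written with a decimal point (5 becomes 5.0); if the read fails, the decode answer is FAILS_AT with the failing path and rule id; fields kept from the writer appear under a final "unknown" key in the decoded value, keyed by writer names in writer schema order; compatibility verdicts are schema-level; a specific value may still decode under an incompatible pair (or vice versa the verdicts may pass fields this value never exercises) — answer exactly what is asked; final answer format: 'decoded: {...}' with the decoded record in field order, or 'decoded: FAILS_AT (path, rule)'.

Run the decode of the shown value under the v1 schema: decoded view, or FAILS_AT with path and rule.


the writer's type comes first in each Session pair
decode (reader v1):
  channel := "HELD"
  read fails at tags under R1 (no fill)
  => FAILS_AT (tags, R1)
diffs on Session not affecting the asked answer:
  removed field title from record Session -> no rule fires on it and the decoded Session view is identical with or without it
  field channel in record Session: optional changed to required -> schema-level compatibility only; this Session value's decode is unchanged

decoded: FAILS_AT (tags, R1)


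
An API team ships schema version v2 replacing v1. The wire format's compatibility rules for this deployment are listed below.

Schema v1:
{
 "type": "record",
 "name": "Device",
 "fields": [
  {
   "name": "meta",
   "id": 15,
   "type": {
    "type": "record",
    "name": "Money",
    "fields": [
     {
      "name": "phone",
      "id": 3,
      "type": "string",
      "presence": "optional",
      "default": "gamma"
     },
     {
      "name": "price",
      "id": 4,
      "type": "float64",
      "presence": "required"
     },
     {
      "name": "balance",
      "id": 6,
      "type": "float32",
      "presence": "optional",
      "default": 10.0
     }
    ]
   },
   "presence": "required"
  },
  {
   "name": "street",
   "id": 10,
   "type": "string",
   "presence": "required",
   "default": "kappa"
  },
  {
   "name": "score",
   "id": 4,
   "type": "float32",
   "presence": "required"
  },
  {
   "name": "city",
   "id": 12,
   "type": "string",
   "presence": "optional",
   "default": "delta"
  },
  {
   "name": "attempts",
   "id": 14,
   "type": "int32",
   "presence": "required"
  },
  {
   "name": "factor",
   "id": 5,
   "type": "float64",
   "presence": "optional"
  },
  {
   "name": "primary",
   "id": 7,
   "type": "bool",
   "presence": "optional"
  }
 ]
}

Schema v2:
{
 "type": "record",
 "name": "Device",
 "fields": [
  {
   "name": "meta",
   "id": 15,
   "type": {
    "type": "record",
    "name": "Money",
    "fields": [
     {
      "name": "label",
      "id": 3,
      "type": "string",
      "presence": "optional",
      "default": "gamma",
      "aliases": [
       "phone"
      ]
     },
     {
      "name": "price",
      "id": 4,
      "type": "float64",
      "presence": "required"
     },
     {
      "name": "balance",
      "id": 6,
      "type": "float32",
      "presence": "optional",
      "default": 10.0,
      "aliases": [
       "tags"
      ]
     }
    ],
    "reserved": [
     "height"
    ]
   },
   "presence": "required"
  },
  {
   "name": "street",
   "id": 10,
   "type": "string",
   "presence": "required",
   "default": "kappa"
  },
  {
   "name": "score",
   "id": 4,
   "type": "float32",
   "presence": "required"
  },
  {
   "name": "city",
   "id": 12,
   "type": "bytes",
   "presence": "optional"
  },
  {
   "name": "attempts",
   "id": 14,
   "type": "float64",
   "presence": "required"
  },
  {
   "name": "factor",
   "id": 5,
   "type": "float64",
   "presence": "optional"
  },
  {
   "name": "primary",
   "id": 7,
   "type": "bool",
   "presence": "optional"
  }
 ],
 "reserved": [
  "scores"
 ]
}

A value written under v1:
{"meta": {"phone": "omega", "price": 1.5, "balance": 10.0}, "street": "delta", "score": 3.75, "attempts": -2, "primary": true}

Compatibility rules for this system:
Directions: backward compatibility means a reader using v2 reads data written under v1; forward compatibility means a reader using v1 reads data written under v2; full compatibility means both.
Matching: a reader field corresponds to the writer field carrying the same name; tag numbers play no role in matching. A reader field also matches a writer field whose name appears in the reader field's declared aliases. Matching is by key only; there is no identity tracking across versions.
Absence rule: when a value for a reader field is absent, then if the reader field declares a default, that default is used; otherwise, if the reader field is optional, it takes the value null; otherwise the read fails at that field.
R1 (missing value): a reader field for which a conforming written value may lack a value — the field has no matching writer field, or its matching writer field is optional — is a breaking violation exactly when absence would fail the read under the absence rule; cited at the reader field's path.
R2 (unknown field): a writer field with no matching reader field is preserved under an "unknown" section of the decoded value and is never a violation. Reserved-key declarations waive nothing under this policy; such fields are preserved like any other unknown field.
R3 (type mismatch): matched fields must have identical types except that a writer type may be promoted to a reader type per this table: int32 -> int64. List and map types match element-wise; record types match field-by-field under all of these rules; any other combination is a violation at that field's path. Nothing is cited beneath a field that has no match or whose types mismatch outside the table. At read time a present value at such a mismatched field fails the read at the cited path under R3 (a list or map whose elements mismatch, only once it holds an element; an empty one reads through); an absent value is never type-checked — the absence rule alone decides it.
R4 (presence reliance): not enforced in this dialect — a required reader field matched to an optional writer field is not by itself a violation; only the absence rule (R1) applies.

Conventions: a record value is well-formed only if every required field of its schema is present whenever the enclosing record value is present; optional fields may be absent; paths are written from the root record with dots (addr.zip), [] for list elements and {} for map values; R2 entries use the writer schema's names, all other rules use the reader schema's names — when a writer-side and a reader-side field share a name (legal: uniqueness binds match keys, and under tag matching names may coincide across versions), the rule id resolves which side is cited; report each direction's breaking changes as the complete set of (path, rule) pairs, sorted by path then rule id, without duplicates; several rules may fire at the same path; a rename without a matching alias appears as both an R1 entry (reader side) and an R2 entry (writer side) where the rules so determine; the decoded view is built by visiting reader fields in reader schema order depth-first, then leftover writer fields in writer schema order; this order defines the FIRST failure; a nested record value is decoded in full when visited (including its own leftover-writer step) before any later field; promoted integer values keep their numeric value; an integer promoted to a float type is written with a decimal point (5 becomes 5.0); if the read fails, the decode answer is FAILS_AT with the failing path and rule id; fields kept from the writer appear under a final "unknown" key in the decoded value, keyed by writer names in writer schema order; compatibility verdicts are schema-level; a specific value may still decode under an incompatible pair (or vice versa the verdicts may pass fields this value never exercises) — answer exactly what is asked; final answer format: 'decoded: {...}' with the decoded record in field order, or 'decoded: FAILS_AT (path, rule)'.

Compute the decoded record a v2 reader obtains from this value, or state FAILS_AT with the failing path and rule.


decoded: FAILS_AT (attempts, R3)

the writer's type comes first in each Device pair
migrating the Device value to v2:
  meta.label := "omega" (from writer phone)
  meta.price := 1.5
  meta.balance := 10.0
  street := "delta"
  score := 3.75
  city := null (not supplied -> null)
  read fails at attempts under R3
  => FAILS_AT (attempts, R3)
ruling out the remaining Device differences:
  renamed field phone to label in record Money (alias phone declared on the renamed field) -> inert under this dialect — no rule fires on Device and the result does not move
  field city in record Device: type string changed to bytes (its default is dropped) -> schema-level compatibility only; this Device value's decode is unchanged


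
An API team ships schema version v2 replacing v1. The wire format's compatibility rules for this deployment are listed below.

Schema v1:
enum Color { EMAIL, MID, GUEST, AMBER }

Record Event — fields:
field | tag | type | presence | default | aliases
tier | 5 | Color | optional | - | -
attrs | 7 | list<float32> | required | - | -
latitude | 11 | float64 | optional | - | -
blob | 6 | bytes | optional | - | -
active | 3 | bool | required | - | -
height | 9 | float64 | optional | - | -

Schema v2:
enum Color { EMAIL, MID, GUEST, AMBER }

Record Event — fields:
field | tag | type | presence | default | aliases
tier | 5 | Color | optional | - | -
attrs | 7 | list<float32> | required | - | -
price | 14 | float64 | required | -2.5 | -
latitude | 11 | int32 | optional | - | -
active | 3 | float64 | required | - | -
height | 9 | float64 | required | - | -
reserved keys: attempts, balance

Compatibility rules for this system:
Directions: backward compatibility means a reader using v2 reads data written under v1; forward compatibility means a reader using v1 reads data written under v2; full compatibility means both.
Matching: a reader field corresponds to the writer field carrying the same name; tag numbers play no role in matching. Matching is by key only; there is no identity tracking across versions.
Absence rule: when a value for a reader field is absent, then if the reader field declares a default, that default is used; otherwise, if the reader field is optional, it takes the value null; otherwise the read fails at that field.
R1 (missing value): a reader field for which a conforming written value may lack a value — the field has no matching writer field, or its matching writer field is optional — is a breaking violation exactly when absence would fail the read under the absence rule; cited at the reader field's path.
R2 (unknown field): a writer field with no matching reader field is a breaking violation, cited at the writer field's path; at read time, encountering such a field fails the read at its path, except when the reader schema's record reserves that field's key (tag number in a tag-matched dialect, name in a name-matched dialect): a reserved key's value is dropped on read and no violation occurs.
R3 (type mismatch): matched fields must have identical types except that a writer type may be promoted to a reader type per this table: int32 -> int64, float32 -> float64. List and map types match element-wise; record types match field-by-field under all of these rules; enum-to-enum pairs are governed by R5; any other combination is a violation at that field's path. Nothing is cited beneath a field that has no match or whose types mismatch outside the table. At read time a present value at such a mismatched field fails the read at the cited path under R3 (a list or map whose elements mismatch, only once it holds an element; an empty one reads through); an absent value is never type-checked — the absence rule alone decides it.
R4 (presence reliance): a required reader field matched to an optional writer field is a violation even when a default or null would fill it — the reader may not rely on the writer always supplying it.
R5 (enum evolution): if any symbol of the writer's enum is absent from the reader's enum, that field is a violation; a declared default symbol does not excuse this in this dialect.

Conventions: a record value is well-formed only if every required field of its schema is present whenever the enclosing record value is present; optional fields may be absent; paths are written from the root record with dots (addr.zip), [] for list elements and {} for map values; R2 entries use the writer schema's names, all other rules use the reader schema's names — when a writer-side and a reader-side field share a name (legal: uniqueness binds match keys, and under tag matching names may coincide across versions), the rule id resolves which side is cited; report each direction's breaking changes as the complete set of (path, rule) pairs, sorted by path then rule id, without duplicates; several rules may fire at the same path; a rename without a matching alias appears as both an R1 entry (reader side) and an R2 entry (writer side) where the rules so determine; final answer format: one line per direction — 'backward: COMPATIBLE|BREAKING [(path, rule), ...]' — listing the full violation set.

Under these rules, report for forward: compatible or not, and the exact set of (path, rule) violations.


forward: BREAKING [(active, R3), (latitude, R3), (price, R2)]

each type pair in Event: writer, then reader
forward analysis of Event with v1 as reader and v2 as writer:
  writer optional, Color -> Color: reader tier maps from writer tier
  writer required, list<float32> -> list<float32>: reader attrs maps from writer attrs
  writer optional, int32 -> float64: reader latitude maps from writer latitude
  blob: no writer match
  writer required, float64 -> bool: reader active maps from writer active
  writer required, float64 -> float64: reader height maps from writer height
  writer field price has no reader counterpart
  breaking: (active, R3)
  breaking: (latitude, R3)
  breaking: (price, R2)
  => forward verdict for Event: BREAKING, 3 violation(s)
checking off the Event differences that do not matter here:
  field height in record Event: optional changed to required -> its effect on Event is confined to the backward direction, not asked
  removed field blob from record Event -> its effect on Event is confined to the backward direction, not asked


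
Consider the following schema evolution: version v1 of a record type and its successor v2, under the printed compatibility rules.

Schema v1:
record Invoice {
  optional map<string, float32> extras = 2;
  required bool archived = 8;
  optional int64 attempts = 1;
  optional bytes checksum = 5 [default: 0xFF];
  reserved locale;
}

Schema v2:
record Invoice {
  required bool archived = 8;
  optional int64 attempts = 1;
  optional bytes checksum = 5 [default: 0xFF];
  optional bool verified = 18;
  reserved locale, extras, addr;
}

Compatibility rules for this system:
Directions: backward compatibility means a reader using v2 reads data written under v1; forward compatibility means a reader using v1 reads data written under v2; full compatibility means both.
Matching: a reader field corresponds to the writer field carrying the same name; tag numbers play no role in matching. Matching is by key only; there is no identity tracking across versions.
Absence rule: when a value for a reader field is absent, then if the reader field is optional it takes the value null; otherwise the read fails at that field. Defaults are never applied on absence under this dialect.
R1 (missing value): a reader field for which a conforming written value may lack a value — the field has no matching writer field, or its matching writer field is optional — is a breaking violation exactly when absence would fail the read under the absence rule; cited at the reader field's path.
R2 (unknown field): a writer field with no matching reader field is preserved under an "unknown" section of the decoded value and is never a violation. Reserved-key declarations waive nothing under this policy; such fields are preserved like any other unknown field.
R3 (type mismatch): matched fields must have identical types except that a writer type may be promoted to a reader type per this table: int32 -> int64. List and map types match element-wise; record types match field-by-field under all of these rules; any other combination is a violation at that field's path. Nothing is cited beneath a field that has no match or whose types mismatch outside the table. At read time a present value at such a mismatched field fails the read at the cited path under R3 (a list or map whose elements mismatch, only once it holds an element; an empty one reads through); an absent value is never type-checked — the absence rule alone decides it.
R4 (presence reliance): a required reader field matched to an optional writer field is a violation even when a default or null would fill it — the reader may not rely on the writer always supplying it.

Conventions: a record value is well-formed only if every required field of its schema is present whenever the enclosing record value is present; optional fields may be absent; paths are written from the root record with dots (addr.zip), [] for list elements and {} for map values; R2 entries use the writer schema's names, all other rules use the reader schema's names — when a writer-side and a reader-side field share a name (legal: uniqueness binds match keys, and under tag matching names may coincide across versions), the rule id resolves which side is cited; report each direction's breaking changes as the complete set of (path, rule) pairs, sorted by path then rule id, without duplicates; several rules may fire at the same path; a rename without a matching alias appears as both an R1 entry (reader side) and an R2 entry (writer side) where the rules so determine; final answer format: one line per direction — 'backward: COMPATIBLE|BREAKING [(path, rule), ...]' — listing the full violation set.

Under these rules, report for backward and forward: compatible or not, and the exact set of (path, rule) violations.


backward: COMPATIBLE []; forward: COMPATIBLE []

each type pair in Invoice: writer, then reader
checking backward for Invoice: reader v2 against writer v1:
  archived: paired with writer archived (bool -> bool; writer required)
  attempts: paired with writer attempts (int64 -> int64; writer optional)
  checksum: paired with writer checksum (bytes -> bytes; writer optional)
  no writer field matches reader verified
  writer extras: unknown to reader
  => backward verdict for Invoice: COMPATIBLE, no violations
checking forward for Invoice: reader v1 against writer v2:
  no writer field matches reader extras
  archived: paired with writer archived (bool -> bool; writer required)
  attempts: paired with writer attempts (int64 -> int64; writer optional)
  checksum: paired with writer checksum (bytes -> bytes; writer optional)
  writer verified: unknown to reader
  => forward verdict for Invoice: COMPATIBLE, no violations


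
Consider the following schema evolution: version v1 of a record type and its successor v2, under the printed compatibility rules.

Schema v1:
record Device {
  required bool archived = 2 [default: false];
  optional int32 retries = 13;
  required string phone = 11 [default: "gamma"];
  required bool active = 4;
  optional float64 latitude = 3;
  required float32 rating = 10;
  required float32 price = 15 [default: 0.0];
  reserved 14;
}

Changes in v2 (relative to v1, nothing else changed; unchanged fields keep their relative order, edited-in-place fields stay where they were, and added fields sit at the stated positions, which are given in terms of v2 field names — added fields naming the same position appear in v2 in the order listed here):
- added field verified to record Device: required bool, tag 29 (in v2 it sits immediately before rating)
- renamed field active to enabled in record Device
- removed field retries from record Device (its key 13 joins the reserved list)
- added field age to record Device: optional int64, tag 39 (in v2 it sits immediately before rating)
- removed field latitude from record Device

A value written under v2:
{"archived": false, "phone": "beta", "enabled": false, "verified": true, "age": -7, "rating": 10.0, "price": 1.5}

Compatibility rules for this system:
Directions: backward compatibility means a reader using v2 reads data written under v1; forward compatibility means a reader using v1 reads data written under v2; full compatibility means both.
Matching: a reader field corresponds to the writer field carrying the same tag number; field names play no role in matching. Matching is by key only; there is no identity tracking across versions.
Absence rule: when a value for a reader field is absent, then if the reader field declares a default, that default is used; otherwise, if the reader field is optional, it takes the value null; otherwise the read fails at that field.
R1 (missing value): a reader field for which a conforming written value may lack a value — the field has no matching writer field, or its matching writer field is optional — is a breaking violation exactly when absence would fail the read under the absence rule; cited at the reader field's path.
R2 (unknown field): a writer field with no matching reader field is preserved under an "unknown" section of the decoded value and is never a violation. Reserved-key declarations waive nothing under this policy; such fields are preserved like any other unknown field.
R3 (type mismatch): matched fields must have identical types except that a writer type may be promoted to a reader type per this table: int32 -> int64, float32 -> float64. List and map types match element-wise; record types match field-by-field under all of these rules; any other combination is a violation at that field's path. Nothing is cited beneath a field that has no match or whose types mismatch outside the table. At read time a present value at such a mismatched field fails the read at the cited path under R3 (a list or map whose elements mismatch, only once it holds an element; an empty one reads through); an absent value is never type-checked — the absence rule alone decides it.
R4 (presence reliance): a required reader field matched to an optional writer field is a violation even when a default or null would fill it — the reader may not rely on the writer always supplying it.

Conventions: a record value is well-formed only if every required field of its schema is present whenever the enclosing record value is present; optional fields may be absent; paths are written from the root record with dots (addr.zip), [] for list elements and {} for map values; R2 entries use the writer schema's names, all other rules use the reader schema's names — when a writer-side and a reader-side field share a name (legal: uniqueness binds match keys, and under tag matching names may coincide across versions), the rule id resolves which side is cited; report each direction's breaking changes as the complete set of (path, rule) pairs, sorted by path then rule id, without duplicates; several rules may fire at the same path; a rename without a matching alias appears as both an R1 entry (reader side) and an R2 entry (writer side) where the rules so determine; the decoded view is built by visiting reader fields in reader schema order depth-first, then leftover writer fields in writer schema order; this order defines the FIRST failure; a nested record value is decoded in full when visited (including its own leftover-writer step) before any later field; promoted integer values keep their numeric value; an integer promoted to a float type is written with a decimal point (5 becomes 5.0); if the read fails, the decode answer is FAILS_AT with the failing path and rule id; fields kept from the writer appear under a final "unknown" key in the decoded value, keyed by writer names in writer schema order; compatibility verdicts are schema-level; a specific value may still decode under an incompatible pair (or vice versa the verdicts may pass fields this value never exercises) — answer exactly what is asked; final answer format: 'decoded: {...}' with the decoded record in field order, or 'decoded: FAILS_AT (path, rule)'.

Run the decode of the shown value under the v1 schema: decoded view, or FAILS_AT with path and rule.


decoded: {"archived": false, "retries": null, "phone": "beta", "active": false, "latitude": null, "rating": 10.0, "price": 1.5, "unknown": {"verified": true, "age": -7}}

in Device below, arrows point writer -> reader
decoding the Device value with the v1 reader:
  archived := false
  retries := null (not supplied -> null)
  phone := "beta"
  active := false (from writer enabled)
  latitude := null (not supplied -> null)
  rating := 10.0
  price := 1.5
  writer verified: kept under "unknown"
  writer age: kept under "unknown"
  => decoded: {"archived": false, "retries": null, "phone": "beta", "active": false, "latitude": null, "rating": 10.0, "price": 1.5, "unknown": {"verified": true, "age": -7}}
diffs on Device not affecting the asked answer:
  renamed field active to enabled in record Device -> triggers nothing under the printed rules; the Device answer is the same either way
  removed field retries from record Device (its key 13 joins the reserved list) -> triggers nothing under the printed rules; the Device answer is the same either way
  removed field latitude from record Device -> triggers nothing under the printed rules; the Device answer is the same either way


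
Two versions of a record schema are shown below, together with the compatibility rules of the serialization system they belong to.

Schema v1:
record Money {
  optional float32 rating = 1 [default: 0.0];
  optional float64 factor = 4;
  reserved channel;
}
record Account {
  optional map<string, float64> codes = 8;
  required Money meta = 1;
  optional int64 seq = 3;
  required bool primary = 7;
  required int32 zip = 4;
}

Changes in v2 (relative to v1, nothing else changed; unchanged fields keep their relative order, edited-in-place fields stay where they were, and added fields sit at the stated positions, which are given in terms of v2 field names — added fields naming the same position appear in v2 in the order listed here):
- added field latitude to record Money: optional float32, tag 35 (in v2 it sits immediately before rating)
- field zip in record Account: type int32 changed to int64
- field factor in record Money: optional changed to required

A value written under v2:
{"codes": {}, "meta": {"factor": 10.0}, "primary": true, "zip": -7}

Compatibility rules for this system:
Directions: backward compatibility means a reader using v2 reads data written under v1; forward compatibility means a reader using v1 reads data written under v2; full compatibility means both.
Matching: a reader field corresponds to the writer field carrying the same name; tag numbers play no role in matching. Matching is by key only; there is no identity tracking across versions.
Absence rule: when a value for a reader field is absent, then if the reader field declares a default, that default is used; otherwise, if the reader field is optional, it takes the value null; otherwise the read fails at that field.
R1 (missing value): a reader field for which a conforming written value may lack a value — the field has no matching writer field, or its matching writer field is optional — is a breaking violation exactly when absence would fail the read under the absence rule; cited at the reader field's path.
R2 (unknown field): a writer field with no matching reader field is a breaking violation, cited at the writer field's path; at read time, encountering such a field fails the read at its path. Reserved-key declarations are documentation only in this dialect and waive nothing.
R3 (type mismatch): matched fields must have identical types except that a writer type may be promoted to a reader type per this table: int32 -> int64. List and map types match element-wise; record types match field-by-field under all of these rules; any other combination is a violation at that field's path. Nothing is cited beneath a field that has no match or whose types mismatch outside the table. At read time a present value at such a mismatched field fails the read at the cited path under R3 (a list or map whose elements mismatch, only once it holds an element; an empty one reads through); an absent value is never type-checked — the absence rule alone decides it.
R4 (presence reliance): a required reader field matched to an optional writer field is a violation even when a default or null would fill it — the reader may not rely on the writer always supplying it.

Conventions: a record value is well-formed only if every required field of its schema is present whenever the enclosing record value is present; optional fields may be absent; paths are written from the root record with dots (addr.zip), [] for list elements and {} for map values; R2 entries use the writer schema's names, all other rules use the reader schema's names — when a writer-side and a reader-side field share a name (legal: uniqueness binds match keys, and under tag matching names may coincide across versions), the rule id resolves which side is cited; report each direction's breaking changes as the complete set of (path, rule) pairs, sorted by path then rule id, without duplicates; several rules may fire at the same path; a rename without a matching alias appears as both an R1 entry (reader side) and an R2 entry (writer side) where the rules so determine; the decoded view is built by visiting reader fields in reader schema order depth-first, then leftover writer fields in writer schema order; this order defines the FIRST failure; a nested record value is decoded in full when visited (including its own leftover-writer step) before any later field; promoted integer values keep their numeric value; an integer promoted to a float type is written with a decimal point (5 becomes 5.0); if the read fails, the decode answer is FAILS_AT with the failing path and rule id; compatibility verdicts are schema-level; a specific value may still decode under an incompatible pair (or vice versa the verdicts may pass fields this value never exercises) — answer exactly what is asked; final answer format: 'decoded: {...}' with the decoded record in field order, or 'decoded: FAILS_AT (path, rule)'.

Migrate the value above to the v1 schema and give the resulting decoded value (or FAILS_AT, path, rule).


arrows below run writer -> reader for Account
decode (reader v1):
  codes := {}
  meta.rating := 0.0 (absent -> default)
  meta.factor := 10.0
  seq := null (absent, optional -> null)
  primary := true
  read fails at zip under R3
  => FAILS_AT (zip, R3)
the other Account changes do not affect what is asked:
  added field latitude to record Money: optional float32, tag 35 (in v2 it sits immediately before rating) -> changes Account's schema-level verdicts only — the decode of this value is the same
  field factor in record Money: optional changed to required -> changes Account's schema-level verdicts only — the decode of this value is the same

decoded: FAILS_AT (zip, R3)


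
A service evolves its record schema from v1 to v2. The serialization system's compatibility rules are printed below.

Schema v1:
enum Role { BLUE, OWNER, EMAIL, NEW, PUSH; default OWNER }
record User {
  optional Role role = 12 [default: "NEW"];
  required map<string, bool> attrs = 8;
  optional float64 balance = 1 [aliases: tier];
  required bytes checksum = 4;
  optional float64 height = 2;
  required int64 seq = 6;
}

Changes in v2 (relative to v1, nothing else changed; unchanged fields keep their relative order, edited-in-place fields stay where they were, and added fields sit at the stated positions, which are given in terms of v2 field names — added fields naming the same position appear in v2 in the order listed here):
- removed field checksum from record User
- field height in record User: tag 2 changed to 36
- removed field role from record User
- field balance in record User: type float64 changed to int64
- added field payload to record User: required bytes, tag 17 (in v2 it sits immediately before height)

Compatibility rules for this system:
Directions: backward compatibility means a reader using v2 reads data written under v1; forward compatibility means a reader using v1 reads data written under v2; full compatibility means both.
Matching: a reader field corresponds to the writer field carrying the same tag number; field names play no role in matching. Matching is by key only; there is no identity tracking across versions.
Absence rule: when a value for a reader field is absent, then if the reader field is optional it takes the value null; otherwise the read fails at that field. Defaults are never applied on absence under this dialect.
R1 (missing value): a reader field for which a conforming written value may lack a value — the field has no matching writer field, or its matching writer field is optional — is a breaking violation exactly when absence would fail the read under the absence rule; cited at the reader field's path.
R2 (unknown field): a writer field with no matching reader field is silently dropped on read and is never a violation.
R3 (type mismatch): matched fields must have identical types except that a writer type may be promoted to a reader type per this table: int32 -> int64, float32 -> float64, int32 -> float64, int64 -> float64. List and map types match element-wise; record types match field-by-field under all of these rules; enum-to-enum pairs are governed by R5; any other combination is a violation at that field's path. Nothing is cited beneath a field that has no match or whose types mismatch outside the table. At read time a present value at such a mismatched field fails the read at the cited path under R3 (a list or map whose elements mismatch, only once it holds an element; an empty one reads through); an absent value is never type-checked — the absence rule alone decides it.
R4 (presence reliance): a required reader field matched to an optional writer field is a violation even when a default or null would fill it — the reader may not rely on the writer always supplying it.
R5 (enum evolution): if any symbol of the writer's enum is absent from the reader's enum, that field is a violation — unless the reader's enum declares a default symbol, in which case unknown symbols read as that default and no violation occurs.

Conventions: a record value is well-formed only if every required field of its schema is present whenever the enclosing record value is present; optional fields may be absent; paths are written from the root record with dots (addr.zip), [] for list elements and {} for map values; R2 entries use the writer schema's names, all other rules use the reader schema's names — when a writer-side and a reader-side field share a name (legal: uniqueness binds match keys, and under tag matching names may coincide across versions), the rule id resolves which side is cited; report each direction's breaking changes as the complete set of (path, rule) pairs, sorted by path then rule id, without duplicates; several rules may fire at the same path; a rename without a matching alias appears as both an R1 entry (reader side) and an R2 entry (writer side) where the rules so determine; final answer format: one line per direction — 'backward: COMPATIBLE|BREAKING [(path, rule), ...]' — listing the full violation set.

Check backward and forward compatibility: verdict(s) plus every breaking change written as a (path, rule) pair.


in User below, arrows point writer -> reader
backward pass over User, reader schema v2, writer schema v1:
  attrs: map<string, bool> -> map<string, bool>, writer required; from attrs
  balance: float64 -> int64, writer optional; from balance
  payload has no writer counterpart
  height has no writer counterpart
  seq: int64 -> int64, writer required; from seq
  leftover writer field: role
  leftover writer field: checksum
  leftover writer field: height
  breaking: (balance, R3)
  breaking: (payload, R1)
  => backward: BREAKING (2)
forward pass over User, reader schema v1, writer schema v2:
  role has no writer counterpart
  attrs: map<string, bool> -> map<string, bool>, writer required; from attrs
  balance: int64 -> float64, writer optional; from balance
  checksum has no writer counterpart
  height has no writer counterpart
  seq: int64 -> int64, writer required; from seq
  leftover writer field: payload
  leftover writer field: height
  breaking: (checksum, R1)
  => forward: BREAKING (1)

backward: BREAKING [(balance, R3), (payload, R1)]; forward: BREAKING [(checksum, R1)]
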